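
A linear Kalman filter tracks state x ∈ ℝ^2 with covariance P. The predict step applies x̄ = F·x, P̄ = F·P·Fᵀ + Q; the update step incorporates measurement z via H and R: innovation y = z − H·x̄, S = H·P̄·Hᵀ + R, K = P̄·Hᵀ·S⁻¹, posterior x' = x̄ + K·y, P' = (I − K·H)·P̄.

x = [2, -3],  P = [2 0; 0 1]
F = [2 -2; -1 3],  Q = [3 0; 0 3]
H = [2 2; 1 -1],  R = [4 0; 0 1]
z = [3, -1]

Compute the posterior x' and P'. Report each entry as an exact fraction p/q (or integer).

x' = [325/998, 439/499]
P' = [235/499 -10/499; -10/499 234/499]

x̄ = F·x = [10, -11]
P̄ = F·P·Fᵀ + Q = [15 -10; -10 14]
y = z − H·x̄ = [5, -22]
S = H·P̄·Hᵀ + R = [40 2; 2 50]
K = P̄·Hᵀ·S⁻¹ = [225/998 245/499; 112/499 -244/499]
x' = x̄ + K·y = [325/998, 439/499]
P' = (I − K·H)·P̄ = [235/499 -10/499; -10/499 234/499]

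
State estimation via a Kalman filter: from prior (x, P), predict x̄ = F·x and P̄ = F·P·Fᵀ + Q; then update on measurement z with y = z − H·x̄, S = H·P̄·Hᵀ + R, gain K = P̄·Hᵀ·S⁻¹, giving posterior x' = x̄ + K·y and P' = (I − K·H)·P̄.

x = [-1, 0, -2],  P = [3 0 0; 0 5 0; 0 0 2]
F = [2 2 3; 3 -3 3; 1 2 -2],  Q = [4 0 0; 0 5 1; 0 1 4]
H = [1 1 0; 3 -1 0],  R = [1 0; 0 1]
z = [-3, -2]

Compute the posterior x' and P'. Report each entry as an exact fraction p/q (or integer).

x̄ = F·x = [-8, -9, 3]
P̄ = F·P·Fᵀ + Q = [54 6 14; 6 95 -32; 14 -32 35]
y = z − H·x̄ = [14, 13]
S = H·P̄·Hᵀ + R = [162 79; 79 546]
K = P̄·Hᵀ·S⁻¹ = [20436/82211 20532/82211; 61229/82211 -20453/82211; -15674/82211 13410/82211]
x' = x̄ + K·y = [-104668/82211, -148582/82211, 201527/82211]
P' = (I − K·H)·P̄ = [10242/82211 10194/82211 -566/82211; 10194/82211 51035/82211 -15108/82211; -566/82211 -15108/82211 1602913/82211]

x' = [-104668/82211, -148582/82211, 201527/82211]
P' = [10242/82211 10194/82211 -566/82211; 10194/82211 51035/82211 -15108/82211; -566/82211 -15108/82211 1602913/82211]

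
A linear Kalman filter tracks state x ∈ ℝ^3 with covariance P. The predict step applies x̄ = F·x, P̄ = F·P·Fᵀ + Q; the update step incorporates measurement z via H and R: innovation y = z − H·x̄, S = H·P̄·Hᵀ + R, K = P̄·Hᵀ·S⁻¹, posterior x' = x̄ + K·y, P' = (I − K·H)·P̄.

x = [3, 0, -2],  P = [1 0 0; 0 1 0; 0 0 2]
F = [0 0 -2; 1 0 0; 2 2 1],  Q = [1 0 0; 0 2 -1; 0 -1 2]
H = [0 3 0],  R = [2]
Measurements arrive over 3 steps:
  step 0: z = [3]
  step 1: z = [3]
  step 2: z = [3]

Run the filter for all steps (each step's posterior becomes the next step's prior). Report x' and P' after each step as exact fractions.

step 0: x̄ = F·x = [4, 3, 4]
step 0: P̄ = F·P·Fᵀ + Q = [9 0 -4; 0 3 1; -4 1 12]
step 0: y = z − H·x̄ = [-6]
step 0: S = H·P̄·Hᵀ + R = [29]
step 0: K = P̄·Hᵀ·S⁻¹ = [0; 9/29; 3/29]
step 0: x' = x̄ + K·y = [4, 33/29, 98/29]
step 0: P' = (I − K·H)·P̄ = [9 0 -4; 0 6/29 2/29; -4 2/29 339/29]
step 1: x̄ = F·x = [-196/29, 4, 396/29]
step 1: P̄ = F·P·Fᵀ + Q = [1385/29 8 -222/29; 8 11 13; -222/29 13 1009/29]
step 1: y = z − H·x̄ = [-9]
step 1: S = H·P̄·Hᵀ + R = [101]
step 1: K = P̄·Hᵀ·S⁻¹ = [24/101; 33/101; 39/101]
step 1: x' = x̄ + K·y = [-26060/2929, 107/101, 29817/2929]
step 1: P' = (I − K·H)·P̄ = [123181/2929 16/101 -49566/2929; 16/101 22/101 26/101; -49566/2929 26/101 57800/2929]
step 2: x̄ = F·x = [-59634/2929, -26060/2929, -16097/2929]
step 2: P̄ = F·P·Fᵀ + Q = [234129/2929 99132/2929 79648/2929; 99132/2929 129039/2929 194795/2929; 79648/2929 194795/2929 367398/2929]
step 2: y = z − H·x̄ = [86967/2929]
step 2: S = H·P̄·Hᵀ + R = [1167209/2929]
step 2: K = P̄·Hᵀ·S⁻¹ = [297396/1167209; 387117/1167209; 584385/1167209]
step 2: x' = x̄ + K·y = [-14934006/1167209, 1109231/1167209, 10936718/1167209]
step 2: P' = (I − K·H)·P̄ = [63104505/1167209 198264/1167209 -27595732/1167209; 198264/1167209 258078/1167209 389590/1167209; -27595732/1167209 389590/1167209 29813733/1167209]

step 0: x' = [4, 33/29, 98/29], P' = [9 0 -4; 0 6/29 2/29; -4 2/29 339/29]
step 1: x' = [-26060/2929, 107/101, 29817/2929], P' = [123181/2929 16/101 -49566/2929; 16/101 22/101 26/101; -49566/2929 26/101 57800/2929]
step 2: x' = [-14934006/1167209, 1109231/1167209, 10936718/1167209], P' = [63104505/1167209 198264/1167209 -27595732/1167209; 198264/1167209 258078/1167209 389590/1167209; -27595732/1167209 389590/1167209 29813733/1167209]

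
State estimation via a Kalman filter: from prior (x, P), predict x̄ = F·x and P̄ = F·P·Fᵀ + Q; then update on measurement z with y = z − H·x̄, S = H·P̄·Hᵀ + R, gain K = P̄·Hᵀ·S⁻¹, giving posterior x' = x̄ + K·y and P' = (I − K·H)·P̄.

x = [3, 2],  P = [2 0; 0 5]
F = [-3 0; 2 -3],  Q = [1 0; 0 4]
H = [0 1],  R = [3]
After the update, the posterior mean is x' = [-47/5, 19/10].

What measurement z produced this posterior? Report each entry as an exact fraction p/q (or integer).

x̄ = F·x = [-9, 0]
P̄ = F·P·Fᵀ + Q = [19 -12; -12 57]
S = H·P̄·Hᵀ + R = [60]
K = P̄·Hᵀ·S⁻¹ = [-1/5; 19/20]
x' − x̄ = [-2/5, 19/10] = K·y
y = (KᵀK)⁻¹·Kᵀ·(x' − x̄) = [2]
z = y + H·x̄ = [2] + [0] = [2]

z = [2]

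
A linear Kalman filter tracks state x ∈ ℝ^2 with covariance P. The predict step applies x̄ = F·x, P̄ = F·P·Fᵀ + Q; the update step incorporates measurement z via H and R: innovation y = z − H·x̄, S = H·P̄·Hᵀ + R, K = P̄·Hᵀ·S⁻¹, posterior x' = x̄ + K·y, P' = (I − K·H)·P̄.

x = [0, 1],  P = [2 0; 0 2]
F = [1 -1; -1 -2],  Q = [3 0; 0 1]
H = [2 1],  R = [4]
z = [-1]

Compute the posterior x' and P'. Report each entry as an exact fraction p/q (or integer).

x̄ = F·x = [-1, -2]
P̄ = F·P·Fᵀ + Q = [7 2; 2 11]
y = z − H·x̄ = [3]
S = H·P̄·Hᵀ + R = [51]
K = P̄·Hᵀ·S⁻¹ = [16/51; 5/17]
x' = x̄ + K·y = [-1/17, -19/17]
P' = (I − K·H)·P̄ = [101/51 -46/17; -46/17 112/17]

x' = [-1/17, -19/17]
P' = [101/51 -46/17; -46/17 112/17]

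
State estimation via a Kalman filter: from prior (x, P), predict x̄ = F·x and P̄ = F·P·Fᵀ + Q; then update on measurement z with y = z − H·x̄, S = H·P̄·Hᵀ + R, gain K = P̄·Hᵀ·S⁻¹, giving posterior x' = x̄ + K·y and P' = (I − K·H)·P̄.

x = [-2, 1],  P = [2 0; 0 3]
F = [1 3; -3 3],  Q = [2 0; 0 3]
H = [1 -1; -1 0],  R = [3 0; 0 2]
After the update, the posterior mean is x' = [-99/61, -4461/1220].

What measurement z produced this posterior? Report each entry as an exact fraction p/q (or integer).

x̄ = F·x = [1, 9]
P̄ = F·P·Fᵀ + Q = [31 21; 21 48]
S = H·P̄·Hᵀ + R = [40 -10; -10 33]
K = P̄·Hᵀ·S⁻¹ = [1/61 -57/61; -1101/1220 -111/122]
x' − x̄ = [-160/61, -15441/1220] = K·y
y = (KᵀK)⁻¹·Kᵀ·(x' − x̄) = [11, 3]
z = y + H·x̄ = [11, 3] + [-8, -1] = [3, 2]

z = [3, 2]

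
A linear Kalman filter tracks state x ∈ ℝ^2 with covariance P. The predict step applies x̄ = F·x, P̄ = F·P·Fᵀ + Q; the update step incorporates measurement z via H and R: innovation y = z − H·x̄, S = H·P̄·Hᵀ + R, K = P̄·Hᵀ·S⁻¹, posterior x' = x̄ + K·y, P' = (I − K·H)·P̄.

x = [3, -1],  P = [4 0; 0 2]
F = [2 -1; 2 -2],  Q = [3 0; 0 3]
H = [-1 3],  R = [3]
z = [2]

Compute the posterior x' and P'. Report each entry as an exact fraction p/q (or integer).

x' = [148/49, 87/49]
P' = [522/49 187/49; 187/49 248/147]

x̄ = F·x = [7, 8]
P̄ = F·P·Fᵀ + Q = [21 20; 20 27]
y = z − H·x̄ = [-15]
S = H·P̄·Hᵀ + R = [147]
K = P̄·Hᵀ·S⁻¹ = [13/49; 61/147]
x' = x̄ + K·y = [148/49, 87/49]
P' = (I − K·H)·P̄ = [522/49 187/49; 187/49 248/147]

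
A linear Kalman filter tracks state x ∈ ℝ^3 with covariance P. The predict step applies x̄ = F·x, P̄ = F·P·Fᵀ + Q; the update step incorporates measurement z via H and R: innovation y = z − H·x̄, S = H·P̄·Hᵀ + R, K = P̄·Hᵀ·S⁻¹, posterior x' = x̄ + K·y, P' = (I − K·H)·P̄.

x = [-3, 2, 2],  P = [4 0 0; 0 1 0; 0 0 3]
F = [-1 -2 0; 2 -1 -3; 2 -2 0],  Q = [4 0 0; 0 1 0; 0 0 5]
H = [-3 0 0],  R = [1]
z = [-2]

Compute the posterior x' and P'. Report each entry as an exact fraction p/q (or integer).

x' = [71/109, -1616/109, -1150/109]
P' = [12/109 -6/109 -4/109; -6/109 4581/109 1746/109; -4/109 1746/109 2581/109]

x̄ = F·x = [-1, -14, -10]
P̄ = F·P·Fᵀ + Q = [12 -6 -4; -6 45 18; -4 18 25]
y = z − H·x̄ = [-5]
S = H·P̄·Hᵀ + R = [109]
K = P̄·Hᵀ·S⁻¹ = [-36/109; 18/109; 12/109]
x' = x̄ + K·y = [71/109, -1616/109, -1150/109]
P' = (I − K·H)·P̄ = [12/109 -6/109 -4/109; -6/109 4581/109 1746/109; -4/109 1746/109 2581/109]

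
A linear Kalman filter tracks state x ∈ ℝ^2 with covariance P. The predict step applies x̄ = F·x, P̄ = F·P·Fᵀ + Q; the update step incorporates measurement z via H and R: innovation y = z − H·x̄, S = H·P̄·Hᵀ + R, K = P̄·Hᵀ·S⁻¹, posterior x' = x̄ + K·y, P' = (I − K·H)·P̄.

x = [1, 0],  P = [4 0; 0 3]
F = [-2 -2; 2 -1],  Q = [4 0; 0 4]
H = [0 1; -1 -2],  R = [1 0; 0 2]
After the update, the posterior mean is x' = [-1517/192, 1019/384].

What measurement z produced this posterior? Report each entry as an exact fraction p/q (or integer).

x̄ = F·x = [-2, 2]
P̄ = F·P·Fᵀ + Q = [32 -10; -10 23]
S = H·P̄·Hᵀ + R = [24 -36; -36 86]
K = P̄·Hᵀ·S⁻¹ = [-323/192 -27/32; 341/384 -3/64]
x' − x̄ = [-1133/192, 251/384] = K·y
y = (KᵀK)⁻¹·Kᵀ·(x' − x̄) = [1, 5]
z = y + H·x̄ = [1, 5] + [2, -2] = [3, 3]

z = [3, 3]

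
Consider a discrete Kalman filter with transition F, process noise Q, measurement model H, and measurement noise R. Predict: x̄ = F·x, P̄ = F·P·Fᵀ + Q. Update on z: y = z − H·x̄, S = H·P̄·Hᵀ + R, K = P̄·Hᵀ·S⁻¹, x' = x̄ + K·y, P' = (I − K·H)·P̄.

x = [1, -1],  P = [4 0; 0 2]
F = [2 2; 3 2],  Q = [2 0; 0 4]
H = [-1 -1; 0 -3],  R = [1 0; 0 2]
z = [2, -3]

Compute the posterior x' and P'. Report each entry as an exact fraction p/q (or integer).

x̄ = F·x = [0, 1]
P̄ = F·P·Fᵀ + Q = [26 32; 32 48]
y = z − H·x̄ = [3, 0]
S = H·P̄·Hᵀ + R = [139 240; 240 434]
K = P̄·Hᵀ·S⁻¹ = [-1066/1363 288/1363; -80/1363 -408/1363]
x' = x̄ + K·y = [-3198/1363, 1123/1363]
P' = (I − K·H)·P̄ = [1258/1363 -192/1363; -192/1363 272/1363]

x' = [-3198/1363, 1123/1363]
P' = [1258/1363 -192/1363; -192/1363 272/1363]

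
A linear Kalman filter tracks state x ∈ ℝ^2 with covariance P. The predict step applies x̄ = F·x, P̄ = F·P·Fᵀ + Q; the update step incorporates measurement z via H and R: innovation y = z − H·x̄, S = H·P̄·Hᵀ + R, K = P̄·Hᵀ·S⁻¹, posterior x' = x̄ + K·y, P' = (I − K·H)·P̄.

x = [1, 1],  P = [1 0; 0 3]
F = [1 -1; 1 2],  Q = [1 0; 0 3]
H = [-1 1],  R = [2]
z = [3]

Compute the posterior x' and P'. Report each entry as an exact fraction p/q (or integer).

x̄ = F·x = [0, 3]
P̄ = F·P·Fᵀ + Q = [5 -5; -5 16]
y = z − H·x̄ = [0]
S = H·P̄·Hᵀ + R = [33]
K = P̄·Hᵀ·S⁻¹ = [-10/33; 7/11]
x' = x̄ + K·y = [0, 3]
P' = (I − K·H)·P̄ = [65/33 15/11; 15/11 29/11]

x' = [0, 3]
P' = [65/33 15/11; 15/11 29/11]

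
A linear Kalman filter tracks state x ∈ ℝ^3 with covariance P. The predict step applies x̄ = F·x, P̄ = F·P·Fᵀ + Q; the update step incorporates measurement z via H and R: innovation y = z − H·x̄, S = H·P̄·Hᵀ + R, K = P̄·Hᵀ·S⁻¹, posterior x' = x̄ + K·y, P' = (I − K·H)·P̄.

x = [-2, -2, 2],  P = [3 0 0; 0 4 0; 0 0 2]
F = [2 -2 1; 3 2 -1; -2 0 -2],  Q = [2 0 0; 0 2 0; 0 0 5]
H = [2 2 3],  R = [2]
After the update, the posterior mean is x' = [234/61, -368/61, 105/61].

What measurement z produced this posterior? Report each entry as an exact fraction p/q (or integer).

x̄ = F·x = [2, -12, 0]
P̄ = F·P·Fᵀ + Q = [32 0 -16; 0 47 -14; -16 -14 25]
S = H·P̄·Hᵀ + R = [183]
K = P̄·Hᵀ·S⁻¹ = [16/183; 52/183; 5/61]
x' − x̄ = [112/61, 364/61, 105/61] = K·y
y = (KᵀK)⁻¹·Kᵀ·(x' − x̄) = [21]
z = y + H·x̄ = [21] + [-20] = [1]

z = [1]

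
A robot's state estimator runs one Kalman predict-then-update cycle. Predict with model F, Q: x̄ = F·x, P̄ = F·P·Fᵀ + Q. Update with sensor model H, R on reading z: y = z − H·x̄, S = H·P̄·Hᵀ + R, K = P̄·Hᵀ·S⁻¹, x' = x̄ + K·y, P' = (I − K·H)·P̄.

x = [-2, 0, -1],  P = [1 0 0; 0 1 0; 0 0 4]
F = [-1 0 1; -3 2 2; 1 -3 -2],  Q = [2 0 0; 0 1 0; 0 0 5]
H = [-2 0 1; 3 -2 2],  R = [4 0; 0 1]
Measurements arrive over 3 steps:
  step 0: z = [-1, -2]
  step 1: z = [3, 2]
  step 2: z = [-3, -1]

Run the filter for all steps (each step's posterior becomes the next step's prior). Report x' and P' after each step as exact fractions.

step 0: x̄ = F·x = [1, 4, 0]
step 0: P̄ = F·P·Fᵀ + Q = [7 11 -9; 11 30 -25; -9 -25 31]
step 0: y = z − H·x̄ = [1, 3]
step 0: S = H·P̄·Hᵀ + R = [99 123; 123 268]
step 0: K = P̄·Hᵀ·S⁻¹ = [-3827/11403 316/3801; -3125/11403 -614/3801; 2677/11403 796/3801]
step 0: x' = x̄ + K·y = [10420/11403, 36961/11403, 9841/11403]
step 0: P' = (I − K·H)·P̄ = [9812/11403 18560/11403 4316/11403; 18560/11403 53381/11403 24620/11403; 4316/11403 24620/11403 19340/11403]
step 1: x̄ = F·x = [-193/3801, 62344/11403, -120145/11403]
step 1: P̄ = F·P·Fᵀ + Q = [4814/1267 19552/3801 -17908/3801; 19552/3801 313043/11403 -434594/11403; -17908/3801 -434594/11403 791432/11403]
step 1: y = z − H·x̄ = [153196/11403, 389521/11403]
step 1: S = H·P̄·Hᵀ + R = [1225244/11403 2480444/11403; 2480444/11403 6947429/11403]
step 1: K = P̄·Hᵀ·S⁻¹ = [-16227108/51734045 5087778/51734045; -4927327/20693618 -1085240/10346809; 2466480/10346809 2531200/10346809]
step 1: x' = x̄ + K·y = [-9367459/10346809, -13600430/10346809, 10584325/10346809]
step 1: P' = (I − K·H)·P̄ = [39091686/51734045 13873716/10346809 2654988/10346809; 13873716/10346809 39245972/10346809 17892778/10346809; 2654988/10346809 17892778/10346809 15175896/10346809]
step 2: x̄ = F·x = [19951784/10346809, 22070167/10346809, 10265181/10346809]
step 2: P̄ = F·P·Fᵀ + Q = [191889376/51734045 242849938/51734045 -211311756/51734045; 242849938/51734045 1215985459/51734045 -1623557138/51734045; -211311756/51734045 -1623557138/51734045 2971604011/51734045]
step 2: y = z − H·x̄ = [-1402040/10346809, -46592189/10346809]
step 2: S = H·P̄·Hᵀ + R = [4791344719/51734045 1844339510/10346809; 1844339510/10346809 5213522617/10346809]
step 2: K = P̄·Hᵀ·S⁻¹ = [-240556154404/770463909947 75267237588/770463909947; -180363931582/770463909947 -82514160856/770463909947; 185081148799/770463909947 187421265376/770463909947]
step 2: x' = x̄ + K·y = [1179352349364/770463909947, 2039436504957/770463909947, -104660934913/770463909947]
step 2: P' = (I − K·H)·P̄ = [574654413216/770463909947 1011432209846/770463909947 187084208816/770463909947; 1011432209846/770463909947 2859814088561/770463909947 1301408693364/770463909947; 187084208816/770463909947 1301408693364/770463909947 1114493012828/770463909947]

step 0: x' = [10420/11403, 36961/11403, 9841/11403], P' = [9812/11403 18560/11403 4316/11403; 18560/11403 53381/11403 24620/11403; 4316/11403 24620/11403 19340/11403]
step 1: x' = [-9367459/10346809, -13600430/10346809, 10584325/10346809], P' = [39091686/51734045 13873716/10346809 2654988/10346809; 13873716/10346809 39245972/10346809 17892778/10346809; 2654988/10346809 17892778/10346809 15175896/10346809]
step 2: x' = [1179352349364/770463909947, 2039436504957/770463909947, -104660934913/770463909947], P' = [574654413216/770463909947 1011432209846/770463909947 187084208816/770463909947; 1011432209846/770463909947 2859814088561/770463909947 1301408693364/770463909947; 187084208816/770463909947 1301408693364/770463909947 1114493012828/770463909947]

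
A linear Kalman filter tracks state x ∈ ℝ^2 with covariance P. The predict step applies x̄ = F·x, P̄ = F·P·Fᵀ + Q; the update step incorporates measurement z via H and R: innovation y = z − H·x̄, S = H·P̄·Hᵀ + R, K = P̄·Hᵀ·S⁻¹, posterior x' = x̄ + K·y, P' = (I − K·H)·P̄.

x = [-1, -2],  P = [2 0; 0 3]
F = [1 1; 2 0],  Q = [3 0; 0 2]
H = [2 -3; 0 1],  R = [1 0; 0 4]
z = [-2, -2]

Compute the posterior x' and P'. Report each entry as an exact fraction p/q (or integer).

x̄ = F·x = [-3, -2]
P̄ = F·P·Fᵀ + Q = [8 4; 4 10]
y = z − H·x̄ = [-2, 0]
S = H·P̄·Hᵀ + R = [75 -22; -22 14]
K = P̄·Hᵀ·S⁻¹ = [72/283 194/283; -44/283 133/283]
x' = x̄ + K·y = [-993/283, -478/283]
P' = (I − K·H)·P̄ = [1200/283 776/283; 776/283 532/283]

x' = [-993/283, -478/283]
P' = [1200/283 776/283; 776/283 532/283]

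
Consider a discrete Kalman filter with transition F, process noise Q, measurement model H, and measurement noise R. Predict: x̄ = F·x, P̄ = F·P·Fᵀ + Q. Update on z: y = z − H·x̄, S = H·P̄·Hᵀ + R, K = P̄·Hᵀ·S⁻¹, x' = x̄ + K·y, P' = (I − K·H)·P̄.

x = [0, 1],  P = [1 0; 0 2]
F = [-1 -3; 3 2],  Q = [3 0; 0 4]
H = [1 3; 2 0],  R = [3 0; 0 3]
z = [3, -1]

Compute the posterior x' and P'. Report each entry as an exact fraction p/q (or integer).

x' = [-919/1528, 449/382]
P' = [2199/3056 -189/764; -189/764 78/191]

x̄ = F·x = [-3, 2]
P̄ = F·P·Fᵀ + Q = [22 -15; -15 21]
y = z − H·x̄ = [0, 5]
S = H·P̄·Hᵀ + R = [124 -46; -46 91]
K = P̄·Hᵀ·S⁻¹ = [-23/3056 733/1528; 249/764 -63/382]
x' = x̄ + K·y = [-919/1528, 449/382]
P' = (I − K·H)·P̄ = [2199/3056 -189/764; -189/764 78/191]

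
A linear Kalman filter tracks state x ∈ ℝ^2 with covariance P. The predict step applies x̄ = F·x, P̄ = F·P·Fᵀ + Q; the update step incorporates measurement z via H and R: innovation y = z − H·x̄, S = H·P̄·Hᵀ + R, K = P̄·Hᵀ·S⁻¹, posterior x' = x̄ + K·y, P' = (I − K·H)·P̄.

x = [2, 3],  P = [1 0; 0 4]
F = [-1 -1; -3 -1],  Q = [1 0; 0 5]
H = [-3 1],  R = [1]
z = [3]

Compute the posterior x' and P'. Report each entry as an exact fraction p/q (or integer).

x' = [-122/31, -270/31]
P' = [65/31 184/31; 184/31 549/31]

x̄ = F·x = [-5, -9]
P̄ = F·P·Fᵀ + Q = [6 7; 7 18]
y = z − H·x̄ = [-3]
S = H·P̄·Hᵀ + R = [31]
K = P̄·Hᵀ·S⁻¹ = [-11/31; -3/31]
x' = x̄ + K·y = [-122/31, -270/31]
P' = (I − K·H)·P̄ = [65/31 184/31; 184/31 549/31]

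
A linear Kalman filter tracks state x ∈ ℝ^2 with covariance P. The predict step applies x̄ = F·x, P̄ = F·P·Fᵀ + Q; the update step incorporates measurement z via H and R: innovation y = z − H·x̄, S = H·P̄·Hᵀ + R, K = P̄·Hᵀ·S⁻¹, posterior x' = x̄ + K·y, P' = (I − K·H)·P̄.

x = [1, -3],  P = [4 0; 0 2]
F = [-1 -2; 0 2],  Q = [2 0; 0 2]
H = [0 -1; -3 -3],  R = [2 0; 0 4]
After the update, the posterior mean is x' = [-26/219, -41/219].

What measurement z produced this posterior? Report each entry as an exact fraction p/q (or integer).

z = [-1, 1]

x̄ = F·x = [5, -6]
P̄ = F·P·Fᵀ + Q = [14 -8; -8 10]
S = H·P̄·Hᵀ + R = [12 6; 6 76]
K = P̄·Hᵀ·S⁻¹ = [179/219 -22/73; -181/219 -1/73]
x' − x̄ = [-1121/219, 1273/219] = K·y
y = (KᵀK)⁻¹·Kᵀ·(x' − x̄) = [-7, -2]
z = y + H·x̄ = [-7, -2] + [6, 3] = [-1, 1]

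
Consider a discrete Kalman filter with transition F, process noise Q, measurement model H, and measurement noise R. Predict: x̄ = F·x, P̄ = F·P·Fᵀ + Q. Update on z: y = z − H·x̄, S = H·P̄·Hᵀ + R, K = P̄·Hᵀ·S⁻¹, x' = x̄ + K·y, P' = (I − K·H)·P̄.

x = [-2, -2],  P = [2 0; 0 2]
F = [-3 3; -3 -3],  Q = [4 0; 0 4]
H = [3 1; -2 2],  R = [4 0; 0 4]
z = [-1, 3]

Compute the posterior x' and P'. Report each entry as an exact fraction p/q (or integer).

x̄ = F·x = [0, 12]
P̄ = F·P·Fᵀ + Q = [40 0; 0 40]
y = z − H·x̄ = [-13, -21]
S = H·P̄·Hᵀ + R = [404 -160; -160 324]
K = P̄·Hᵀ·S⁻¹ = [1630/6581 -820/6581; 1610/6581 2420/6581]
x' = x̄ + K·y = [-3970/6581, 7222/6581]
P' = (I − K·H)·P̄ = [2040/6581 400/6581; 400/6581 5240/6581]

x' = [-3970/6581, 7222/6581]
P' = [2040/6581 400/6581; 400/6581 5240/6581]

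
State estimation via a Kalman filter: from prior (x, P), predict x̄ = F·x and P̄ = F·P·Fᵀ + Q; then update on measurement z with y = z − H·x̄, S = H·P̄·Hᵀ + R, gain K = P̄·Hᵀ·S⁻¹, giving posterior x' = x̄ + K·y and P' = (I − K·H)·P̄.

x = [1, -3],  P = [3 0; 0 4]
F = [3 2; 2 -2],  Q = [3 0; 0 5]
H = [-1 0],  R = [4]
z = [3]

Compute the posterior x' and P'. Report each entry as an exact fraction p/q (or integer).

x̄ = F·x = [-3, 8]
P̄ = F·P·Fᵀ + Q = [46 2; 2 33]
y = z − H·x̄ = [0]
S = H·P̄·Hᵀ + R = [50]
K = P̄·Hᵀ·S⁻¹ = [-23/25; -1/25]
x' = x̄ + K·y = [-3, 8]
P' = (I − K·H)·P̄ = [92/25 4/25; 4/25 823/25]

x' = [-3, 8]
P' = [92/25 4/25; 4/25 823/25]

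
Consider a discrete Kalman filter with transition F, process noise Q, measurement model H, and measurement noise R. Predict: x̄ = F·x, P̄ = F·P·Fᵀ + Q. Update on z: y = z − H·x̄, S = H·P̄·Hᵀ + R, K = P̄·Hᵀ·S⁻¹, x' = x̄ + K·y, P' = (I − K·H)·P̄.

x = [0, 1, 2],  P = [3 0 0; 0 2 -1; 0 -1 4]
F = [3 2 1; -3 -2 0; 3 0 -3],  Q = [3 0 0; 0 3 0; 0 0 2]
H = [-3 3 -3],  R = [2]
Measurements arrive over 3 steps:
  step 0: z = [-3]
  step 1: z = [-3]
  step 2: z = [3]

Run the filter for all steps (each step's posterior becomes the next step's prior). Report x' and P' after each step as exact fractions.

step 0: x' = [12176/2837, -6610/2837, -15951/2837], P' = [31630/2837 -7509/2837 -38955/2837; -7509/2837 10462/2837 17763/2837; -38955/2837 17763/2837 56956/2837]
step 1: x' = [-45721031/16011434, 51451213/32022868, 175140561/32022868], P' = [202251634/8005717 -188170597/16011434 -592183695/16011434; -188170597/16011434 287604719/32022868 662178663/32022868; -592183695/16011434 662178663/32022868 1850913395/32022868]
step 2: x' = [1583642059621/744695631908, -147487464880/186173907977, -2920158414969/744695631908], P' = [23555540382671/744695631908 -2840408775616/186173907977 -34905785649039/744695631908; -2840408775616/186173907977 2031145574662/186173907977 4862850681930/186173907977; -34905785649039/744695631908 4862850681930/186173907977 54476457553087/744695631908]

step 0: x̄ = F·x = [4, -2, -6]
step 0: P̄ = F·P·Fᵀ + Q = [38 -33 21; -33 38 -33; 21 -33 65]
step 0: y = z − H·x̄ = [-3]
step 0: S = H·P̄·Hᵀ + R = [2837]
step 0: K = P̄·Hᵀ·S⁻¹ = [-276/2837; 312/2837; -357/2837]
step 0: x' = x̄ + K·y = [12176/2837, -6610/2837, -15951/2837]
step 0: P' = (I − K·H)·P̄ = [31630/2837 -7509/2837 -38955/2837; -7509/2837 10462/2837 17763/2837; -38955/2837 17763/2837 56956/2837]
step 1: x̄ = F·x = [7357/2837, -23308/2837, 84381/2837]
step 1: P̄ = F·P·Fᵀ + Q = [139199/2837 -155071/2837 195900/2837; -155071/2837 244921/2837 -483633/2837; 195900/2837 -483633/2837 1504138/2837]
step 1: y = z − H·x̄ = [336627/2837]
step 1: S = H·P̄·Hᵀ + R = [32022868/2837]
step 1: K = P̄·Hᵀ·S⁻¹ = [-735255/16011434; 2650875/32022868; -6551013/32022868]
step 1: x' = x̄ + K·y = [-45721031/16011434, 51451213/32022868, 175140561/32022868]
step 1: P' = (I − K·H)·P̄ = [202251634/8005717 -188170597/16011434 -592183695/16011434; -188170597/16011434 287604719/32022868 662178663/32022868; -592183695/16011434 662178663/32022868 1850913395/32022868]
step 2: x̄ = F·x = [3716801/32022868, 42855940/8005717, -799747869/32022868]
step 2: P̄ = F·P·Fᵀ + Q = [1404875683/32022868 -421659632/8005717 2603403837/32022868; -421659632/8005717 1002862994/8005717 -2927311548/8005717; 2603403837/32022868 -2927311548/8005717 45321938135/32022868]
step 2: y = z − H·x̄ = [-701573970/8005717]
step 2: S = H·P̄·Hᵀ + R = [186173907977/8005717]
step 2: K = P̄·Hᵀ·S⁻¹ = [-4271188536/186173907977; 13055502522/186173907977; -44725941123/186173907977]
step 2: x' = x̄ + K·y = [1583642059621/744695631908, -147487464880/186173907977, -2920158414969/744695631908]
step 2: P' = (I − K·H)·P̄ = [23555540382671/744695631908 -2840408775616/186173907977 -34905785649039/744695631908; -2840408775616/186173907977 2031145574662/186173907977 4862850681930/186173907977; -34905785649039/744695631908 4862850681930/186173907977 54476457553087/744695631908]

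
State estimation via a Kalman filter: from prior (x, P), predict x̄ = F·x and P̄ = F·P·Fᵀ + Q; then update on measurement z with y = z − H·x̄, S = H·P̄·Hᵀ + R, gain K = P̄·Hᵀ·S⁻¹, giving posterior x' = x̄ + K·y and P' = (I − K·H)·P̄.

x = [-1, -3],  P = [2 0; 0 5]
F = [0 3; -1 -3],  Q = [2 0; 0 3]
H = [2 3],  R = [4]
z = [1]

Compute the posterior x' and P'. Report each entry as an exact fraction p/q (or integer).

x' = [-467/102, 60/17]
P' = [3113/102 -355/17; -355/17 250/17]

x̄ = F·x = [-9, 10]
P̄ = F·P·Fᵀ + Q = [47 -45; -45 50]
y = z − H·x̄ = [-11]
S = H·P̄·Hᵀ + R = [102]
K = P̄·Hᵀ·S⁻¹ = [-41/102; 10/17]
x' = x̄ + K·y = [-467/102, 60/17]
P' = (I − K·H)·P̄ = [3113/102 -355/17; -355/17 250/17]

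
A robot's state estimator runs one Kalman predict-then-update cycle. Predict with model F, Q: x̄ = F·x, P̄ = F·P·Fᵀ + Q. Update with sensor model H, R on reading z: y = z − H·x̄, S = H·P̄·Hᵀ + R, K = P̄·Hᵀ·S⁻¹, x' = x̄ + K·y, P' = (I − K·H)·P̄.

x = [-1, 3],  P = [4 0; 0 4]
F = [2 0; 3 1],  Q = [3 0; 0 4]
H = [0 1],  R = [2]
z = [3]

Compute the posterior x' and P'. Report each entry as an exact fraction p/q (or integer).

x' = [-10/23, 66/23]
P' = [149/23 24/23; 24/23 44/23]

x̄ = F·x = [-2, 0]
P̄ = F·P·Fᵀ + Q = [19 24; 24 44]
y = z − H·x̄ = [3]
S = H·P̄·Hᵀ + R = [46]
K = P̄·Hᵀ·S⁻¹ = [12/23; 22/23]
x' = x̄ + K·y = [-10/23, 66/23]
P' = (I − K·H)·P̄ = [149/23 24/23; 24/23 44/23]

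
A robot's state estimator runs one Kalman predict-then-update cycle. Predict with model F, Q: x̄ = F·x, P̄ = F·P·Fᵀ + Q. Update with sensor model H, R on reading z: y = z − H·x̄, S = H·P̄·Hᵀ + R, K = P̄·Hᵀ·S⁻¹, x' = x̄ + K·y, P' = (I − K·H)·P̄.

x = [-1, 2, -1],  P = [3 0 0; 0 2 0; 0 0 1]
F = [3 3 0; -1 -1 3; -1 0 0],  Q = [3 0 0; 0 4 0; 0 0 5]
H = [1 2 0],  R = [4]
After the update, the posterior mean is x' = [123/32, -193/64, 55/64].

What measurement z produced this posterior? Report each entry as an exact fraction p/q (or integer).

z = [-2]

x̄ = F·x = [3, -4, 1]
P̄ = F·P·Fᵀ + Q = [48 -15 -9; -15 18 3; -9 3 8]
S = H·P̄·Hᵀ + R = [64]
K = P̄·Hᵀ·S⁻¹ = [9/32; 21/64; -3/64]
x' − x̄ = [27/32, 63/64, -9/64] = K·y
y = (KᵀK)⁻¹·Kᵀ·(x' − x̄) = [3]
z = y + H·x̄ = [3] + [-5] = [-2]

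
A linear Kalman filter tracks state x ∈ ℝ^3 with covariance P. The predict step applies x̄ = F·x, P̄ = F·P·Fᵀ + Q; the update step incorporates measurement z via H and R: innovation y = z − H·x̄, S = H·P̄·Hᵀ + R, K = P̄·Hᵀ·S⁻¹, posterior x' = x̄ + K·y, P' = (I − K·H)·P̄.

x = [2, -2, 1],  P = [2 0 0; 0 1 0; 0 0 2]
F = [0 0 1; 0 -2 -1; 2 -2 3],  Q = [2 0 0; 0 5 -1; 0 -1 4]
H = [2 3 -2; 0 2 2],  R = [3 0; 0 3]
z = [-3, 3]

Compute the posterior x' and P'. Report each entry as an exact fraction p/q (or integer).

x' = [-3209/15531, 2843/15531, 24181/15531]
P' = [51998/15531 -20789/15531 21647/15531; -20789/15531 23899/31062 -15517/31062; 21647/15531 -15517/31062 29941/31062]

x̄ = F·x = [1, 3, 11]
P̄ = F·P·Fᵀ + Q = [4 -2 6; -2 11 -3; 6 -3 34]
y = z − H·x̄ = [8, -25]
S = H·P̄·Hᵀ + R = [218 -60; -60 159]
K = P̄·Hᵀ·S⁻¹ = [-185/5177 572/15531; 2175/10354 2794/15531; -2205/10354 4808/15531]
x' = x̄ + K·y = [-3209/15531, 2843/15531, 24181/15531]
P' = (I − K·H)·P̄ = [51998/15531 -20789/15531 21647/15531; -20789/15531 23899/31062 -15517/31062; 21647/15531 -15517/31062 29941/31062]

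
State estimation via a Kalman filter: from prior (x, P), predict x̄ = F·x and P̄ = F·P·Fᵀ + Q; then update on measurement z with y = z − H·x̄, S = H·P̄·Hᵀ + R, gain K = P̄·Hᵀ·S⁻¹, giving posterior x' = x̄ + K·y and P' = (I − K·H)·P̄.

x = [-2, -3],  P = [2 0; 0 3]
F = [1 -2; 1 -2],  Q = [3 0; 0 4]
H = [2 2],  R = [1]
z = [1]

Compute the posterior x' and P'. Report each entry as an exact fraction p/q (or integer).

x̄ = F·x = [4, 4]
P̄ = F·P·Fᵀ + Q = [17 14; 14 18]
y = z − H·x̄ = [-15]
S = H·P̄·Hᵀ + R = [253]
K = P̄·Hᵀ·S⁻¹ = [62/253; 64/253]
x' = x̄ + K·y = [82/253, 52/253]
P' = (I − K·H)·P̄ = [457/253 -426/253; -426/253 458/253]

x' = [82/253, 52/253]
P' = [457/253 -426/253; -426/253 458/253]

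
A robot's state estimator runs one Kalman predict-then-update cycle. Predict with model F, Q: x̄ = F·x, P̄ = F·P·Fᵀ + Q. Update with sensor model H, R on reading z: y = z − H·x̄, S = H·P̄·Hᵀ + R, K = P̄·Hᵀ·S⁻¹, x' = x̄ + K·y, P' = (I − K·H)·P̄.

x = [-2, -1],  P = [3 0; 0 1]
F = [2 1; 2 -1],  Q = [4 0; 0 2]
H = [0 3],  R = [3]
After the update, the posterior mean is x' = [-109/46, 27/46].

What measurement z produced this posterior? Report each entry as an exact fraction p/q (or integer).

z = [2]

x̄ = F·x = [-5, -3]
P̄ = F·P·Fᵀ + Q = [17 11; 11 15]
S = H·P̄·Hᵀ + R = [138]
K = P̄·Hᵀ·S⁻¹ = [11/46; 15/46]
x' − x̄ = [121/46, 165/46] = K·y
y = (KᵀK)⁻¹·Kᵀ·(x' − x̄) = [11]
z = y + H·x̄ = [11] + [-9] = [2]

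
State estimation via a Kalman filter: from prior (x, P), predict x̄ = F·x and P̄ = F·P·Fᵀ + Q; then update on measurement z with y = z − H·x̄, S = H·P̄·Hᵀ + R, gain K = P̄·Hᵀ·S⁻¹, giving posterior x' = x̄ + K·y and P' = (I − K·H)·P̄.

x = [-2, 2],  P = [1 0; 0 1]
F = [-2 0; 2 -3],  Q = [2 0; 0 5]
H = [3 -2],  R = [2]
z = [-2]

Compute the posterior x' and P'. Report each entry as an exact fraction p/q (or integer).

x' = [-45/44, -8/11]
P' = [95/44 34/11; 34/11 54/11]

x̄ = F·x = [4, -10]
P̄ = F·P·Fᵀ + Q = [6 -4; -4 18]
y = z − H·x̄ = [-34]
S = H·P̄·Hᵀ + R = [176]
K = P̄·Hᵀ·S⁻¹ = [13/88; -3/11]
x' = x̄ + K·y = [-45/44, -8/11]
P' = (I − K·H)·P̄ = [95/44 34/11; 34/11 54/11]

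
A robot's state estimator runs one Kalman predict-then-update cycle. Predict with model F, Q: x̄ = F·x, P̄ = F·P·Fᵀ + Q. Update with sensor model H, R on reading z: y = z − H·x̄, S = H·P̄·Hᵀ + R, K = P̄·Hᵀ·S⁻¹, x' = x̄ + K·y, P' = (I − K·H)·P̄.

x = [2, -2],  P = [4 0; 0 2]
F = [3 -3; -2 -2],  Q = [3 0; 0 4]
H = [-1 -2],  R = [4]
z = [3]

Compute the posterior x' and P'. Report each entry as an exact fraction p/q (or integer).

x̄ = F·x = [12, 0]
P̄ = F·P·Fᵀ + Q = [57 -12; -12 28]
y = z − H·x̄ = [15]
S = H·P̄·Hᵀ + R = [125]
K = P̄·Hᵀ·S⁻¹ = [-33/125; -44/125]
x' = x̄ + K·y = [201/25, -132/25]
P' = (I − K·H)·P̄ = [6036/125 -2952/125; -2952/125 1564/125]

x' = [201/25, -132/25]
P' = [6036/125 -2952/125; -2952/125 1564/125]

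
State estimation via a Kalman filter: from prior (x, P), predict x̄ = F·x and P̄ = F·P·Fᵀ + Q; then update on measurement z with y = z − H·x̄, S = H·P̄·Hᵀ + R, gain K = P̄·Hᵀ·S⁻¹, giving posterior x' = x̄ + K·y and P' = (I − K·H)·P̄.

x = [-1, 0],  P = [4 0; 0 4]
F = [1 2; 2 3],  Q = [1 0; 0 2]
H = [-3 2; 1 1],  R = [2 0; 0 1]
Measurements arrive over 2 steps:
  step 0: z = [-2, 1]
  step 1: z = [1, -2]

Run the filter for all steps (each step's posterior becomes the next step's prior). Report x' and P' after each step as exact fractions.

step 0: x' = [86/113, 208/1017], P' = [26/113 56/339; 56/339 1318/3051]
step 1: x' = [-159049/180179, -156576/180179], P' = [280202/1261253 197760/1261253; 197760/1261253 526860/1261253]

step 0: x̄ = F·x = [-1, -2]
step 0: P̄ = F·P·Fᵀ + Q = [21 32; 32 54]
step 0: y = z − H·x̄ = [-1, 4]
step 0: S = H·P̄·Hᵀ + R = [23 13; 13 140]
step 0: K = P̄·Hᵀ·S⁻¹ = [-61/339 134/339; 562/3051 1822/3051]
step 0: x' = x̄ + K·y = [86/113, 208/1017]
step 0: P' = (I − K·H)·P̄ = [26/113 56/339; 56/339 1318/3051]
step 1: x̄ = F·x = [1190/1017, 724/339]
step 1: P̄ = F·P·Fᵀ + Q = [11041/3051 4280/1017; 4280/1017 2980/339]
step 1: y = z − H·x̄ = [27/113, -5396/1017]
step 1: S = H·P̄·Hᵀ + R = [2173/113 853/339; 853/339 66592/3051]
step 1: K = P̄·Hᵀ·S⁻¹ = [-222543/1261253 477962/1261253; 230220/1261253 724620/1261253]
step 1: x' = x̄ + K·y = [-159049/180179, -156576/180179]
step 1: P' = (I − K·H)·P̄ = [280202/1261253 197760/1261253; 197760/1261253 526860/1261253]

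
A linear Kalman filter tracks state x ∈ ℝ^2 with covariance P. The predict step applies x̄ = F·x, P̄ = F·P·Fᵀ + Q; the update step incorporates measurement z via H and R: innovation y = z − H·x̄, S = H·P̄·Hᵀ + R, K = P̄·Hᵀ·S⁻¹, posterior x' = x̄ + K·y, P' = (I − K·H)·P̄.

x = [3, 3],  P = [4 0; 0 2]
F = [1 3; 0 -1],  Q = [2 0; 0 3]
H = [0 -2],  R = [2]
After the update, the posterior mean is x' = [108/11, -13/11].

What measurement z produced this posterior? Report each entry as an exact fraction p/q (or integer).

x̄ = F·x = [12, -3]
P̄ = F·P·Fᵀ + Q = [24 -6; -6 5]
S = H·P̄·Hᵀ + R = [22]
K = P̄·Hᵀ·S⁻¹ = [6/11; -5/11]
x' − x̄ = [-24/11, 20/11] = K·y
y = (KᵀK)⁻¹·Kᵀ·(x' − x̄) = [-4]
z = y + H·x̄ = [-4] + [6] = [2]

z = [2]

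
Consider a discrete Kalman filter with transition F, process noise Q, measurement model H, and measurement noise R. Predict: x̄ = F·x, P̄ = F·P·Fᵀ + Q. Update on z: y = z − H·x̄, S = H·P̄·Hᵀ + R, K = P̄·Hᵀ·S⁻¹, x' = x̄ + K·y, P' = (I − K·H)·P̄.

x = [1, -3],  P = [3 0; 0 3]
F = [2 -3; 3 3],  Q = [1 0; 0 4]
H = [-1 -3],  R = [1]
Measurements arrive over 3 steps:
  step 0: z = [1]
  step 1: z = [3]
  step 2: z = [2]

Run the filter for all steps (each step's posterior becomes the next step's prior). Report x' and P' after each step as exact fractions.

step 0: x' = [5677/509, -2064/509], P' = [20191/509 -6726/509; -6726/509 2297/509]
step 1: x' = [275816/236759, -326241/236759], P' = [12024237/1657313 -3826542/1657313; -3826542/1657313 1399091/1657313]
step 2: x' = [4768156923/1063174303, -2294551731/1063174303], P' = [7137534647/1063174303 -2272056792/1063174303; -2272056792/1063174303 839591455/1063174303]

step 0: x̄ = F·x = [11, -6]
step 0: P̄ = F·P·Fᵀ + Q = [40 -9; -9 58]
step 0: y = z − H·x̄ = [-6]
step 0: S = H·P̄·Hᵀ + R = [509]
step 0: K = P̄·Hᵀ·S⁻¹ = [-13/509; -165/509]
step 0: x' = x̄ + K·y = [5677/509, -2064/509]
step 0: P' = (I − K·H)·P̄ = [20191/509 -6726/509; -6726/509 2297/509]
step 1: x̄ = F·x = [17546/509, 10839/509]
step 1: P̄ = F·P·Fᵀ + Q = [182658/509 120651/509; 120651/509 83360/509]
step 1: y = z − H·x̄ = [51590/509]
step 1: S = H·P̄·Hᵀ + R = [1657313/509]
step 1: K = P̄·Hᵀ·S⁻¹ = [-544611/1657313; -370731/1657313]
step 1: x' = x̄ + K·y = [275816/236759, -326241/236759]
step 1: P' = (I − K·H)·P̄ = [12024237/1657313 -3826542/1657313; -3826542/1657313 1399091/1657313]
step 2: x̄ = F·x = [80545/12461, -151275/236759]
step 2: P̄ = F·P·Fᵀ + Q = [5698136/87227 3738591/87227; 3738591/87227 58561448/1657313]
step 2: y = z − H·x̄ = [1550048/236759]
step 2: S = H·P̄·Hᵀ + R = [1063174303/1657313]
step 2: K = P̄·Hᵀ·S⁻¹ = [-321364271/1063174303; -246717573/1063174303]
step 2: x' = x̄ + K·y = [4768156923/1063174303, -2294551731/1063174303]
step 2: P' = (I − K·H)·P̄ = [7137534647/1063174303 -2272056792/1063174303; -2272056792/1063174303 839591455/1063174303]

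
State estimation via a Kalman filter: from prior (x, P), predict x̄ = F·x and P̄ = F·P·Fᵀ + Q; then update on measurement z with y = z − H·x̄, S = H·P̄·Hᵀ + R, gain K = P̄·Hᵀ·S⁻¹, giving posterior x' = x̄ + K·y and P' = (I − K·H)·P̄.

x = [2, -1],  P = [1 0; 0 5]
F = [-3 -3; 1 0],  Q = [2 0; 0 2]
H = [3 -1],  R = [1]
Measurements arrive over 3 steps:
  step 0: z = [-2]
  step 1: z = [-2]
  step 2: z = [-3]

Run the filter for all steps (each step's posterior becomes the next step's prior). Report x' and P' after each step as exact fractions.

step 0: x' = [-39/526, 472/263], P' = [215/526 237/263; 237/263 717/263]
step 1: x' = [-49383/58505, -58751/117010], P' = [18784/58505 75033/117010; 75033/117010 228833/117010]
step 2: x' = [-4889463/4500638, -23564973/76510846], P' = [1441177/4500638 2878299/4500638; 2878299/4500638 149363243/76510846]

step 0: x̄ = F·x = [-3, 2]
step 0: P̄ = F·P·Fᵀ + Q = [56 -3; -3 3]
step 0: y = z − H·x̄ = [9]
step 0: S = H·P̄·Hᵀ + R = [526]
step 0: K = P̄·Hᵀ·S⁻¹ = [171/526; -6/263]
step 0: x' = x̄ + K·y = [-39/526, 472/263]
step 0: P' = (I − K·H)·P̄ = [215/526 237/263; 237/263 717/263]
step 1: x̄ = F·x = [-2715/526, -39/526]
step 1: P̄ = F·P·Fᵀ + Q = [24425/526 -2067/526; -2067/526 1267/526]
step 1: y = z − H·x̄ = [3527/263]
step 1: S = H·P̄·Hᵀ + R = [117010/263]
step 1: K = P̄·Hᵀ·S⁻¹ = [37671/117010; -1867/58505]
step 1: x' = x̄ + K·y = [-49383/58505, -58751/117010]
step 1: P' = (I − K·H)·P̄ = [18784/58505 75033/117010; 75033/117010 228833/117010]
step 2: x̄ = F·x = [472551/117010, -49383/58505]
step 2: P̄ = F·P·Fᵀ + Q = [3982223/117010 -337803/117010; -337803/117010 135794/58505]
step 2: y = z − H·x̄ = [-1867449/117010]
step 2: S = H·P̄·Hᵀ + R = [38255423/117010]
step 2: K = P̄·Hᵀ·S⁻¹ = [722616/2250319; -1284997/38255423]
step 2: x' = x̄ + K·y = [-4889463/4500638, -23564973/76510846]
step 2: P' = (I − K·H)·P̄ = [1441177/4500638 2878299/4500638; 2878299/4500638 149363243/76510846]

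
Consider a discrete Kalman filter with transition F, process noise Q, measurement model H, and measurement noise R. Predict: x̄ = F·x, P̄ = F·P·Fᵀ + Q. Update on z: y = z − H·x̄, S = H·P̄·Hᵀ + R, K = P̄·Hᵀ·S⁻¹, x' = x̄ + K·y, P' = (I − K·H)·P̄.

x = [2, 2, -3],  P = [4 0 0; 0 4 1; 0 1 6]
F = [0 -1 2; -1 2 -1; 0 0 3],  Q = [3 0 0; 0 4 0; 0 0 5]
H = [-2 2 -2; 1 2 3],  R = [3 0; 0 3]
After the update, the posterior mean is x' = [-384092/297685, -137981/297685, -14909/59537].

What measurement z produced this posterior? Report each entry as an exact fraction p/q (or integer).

z = [2, -3]

x̄ = F·x = [-8, 5, -9]
P̄ = F·P·Fᵀ + Q = [27 -15 33; -15 26 -12; 33 -12 59]
S = H·P̄·Hᵀ + R = [931 -562; -562 659]
K = P̄·Hᵀ·S⁻¹ = [-44898/297685 5076/297685; 70416/297685 60503/297685; -6508/59537 11254/59537]
x' − x̄ = [1997388/297685, -1626406/297685, 520924/59537] = K·y
y = (KᵀK)⁻¹·Kᵀ·(x' − x̄) = [-42, 22]
z = y + H·x̄ = [-42, 22] + [44, -25] = [2, -3]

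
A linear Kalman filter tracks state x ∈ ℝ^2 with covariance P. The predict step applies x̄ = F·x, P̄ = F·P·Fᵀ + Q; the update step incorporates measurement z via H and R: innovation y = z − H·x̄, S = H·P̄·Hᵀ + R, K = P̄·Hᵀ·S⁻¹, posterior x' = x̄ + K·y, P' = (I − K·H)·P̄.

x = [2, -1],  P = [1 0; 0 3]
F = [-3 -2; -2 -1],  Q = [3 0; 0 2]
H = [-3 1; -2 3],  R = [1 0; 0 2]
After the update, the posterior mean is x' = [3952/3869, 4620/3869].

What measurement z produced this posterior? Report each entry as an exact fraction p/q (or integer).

x̄ = F·x = [-4, -3]
P̄ = F·P·Fᵀ + Q = [24 12; 12 9]
S = H·P̄·Hᵀ + R = [154 39; 39 35]
K = P̄·Hᵀ·S⁻¹ = [-1632/3869 492/3869; -1062/3869 1515/3869]
x' − x̄ = [19428/3869, 16227/3869] = K·y
y = (KᵀK)⁻¹·Kᵀ·(x' − x̄) = [-11, 3]
z = y + H·x̄ = [-11, 3] + [9, -1] = [-2, 2]

z = [-2, 2]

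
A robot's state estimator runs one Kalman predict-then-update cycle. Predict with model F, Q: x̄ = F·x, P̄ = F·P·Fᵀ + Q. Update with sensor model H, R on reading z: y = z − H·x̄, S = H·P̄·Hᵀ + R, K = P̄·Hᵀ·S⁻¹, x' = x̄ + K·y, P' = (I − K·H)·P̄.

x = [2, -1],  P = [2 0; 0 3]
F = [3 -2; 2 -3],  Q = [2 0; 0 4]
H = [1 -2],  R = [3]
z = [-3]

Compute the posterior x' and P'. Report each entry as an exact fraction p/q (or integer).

x̄ = F·x = [8, 7]
P̄ = F·P·Fᵀ + Q = [32 30; 30 39]
y = z − H·x̄ = [3]
S = H·P̄·Hᵀ + R = [71]
K = P̄·Hᵀ·S⁻¹ = [-28/71; -48/71]
x' = x̄ + K·y = [484/71, 353/71]
P' = (I − K·H)·P̄ = [1488/71 786/71; 786/71 465/71]

x' = [484/71, 353/71]
P' = [1488/71 786/71; 786/71 465/71]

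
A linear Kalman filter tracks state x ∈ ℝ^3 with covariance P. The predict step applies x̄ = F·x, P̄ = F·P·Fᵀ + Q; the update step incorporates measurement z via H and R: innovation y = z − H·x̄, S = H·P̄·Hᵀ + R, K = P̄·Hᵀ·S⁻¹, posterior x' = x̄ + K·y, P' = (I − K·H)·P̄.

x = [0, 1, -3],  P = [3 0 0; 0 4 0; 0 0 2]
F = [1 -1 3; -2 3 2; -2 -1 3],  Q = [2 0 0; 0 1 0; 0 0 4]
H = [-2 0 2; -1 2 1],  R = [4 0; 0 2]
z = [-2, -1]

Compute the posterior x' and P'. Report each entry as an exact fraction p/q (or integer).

x̄ = F·x = [-10, -3, -10]
P̄ = F·P·Fᵀ + Q = [27 -6 16; -6 57 12; 16 12 38]
y = z − H·x̄ = [-2, 5]
S = H·P̄·Hᵀ + R = [136 138; 138 335]
K = P̄·Hᵀ·S⁻¹ = [-1049/6629 -23/6629; -1539/6629 3246/6629; 2098/6629 46/6629]
x' = x̄ + K·y = [-64307/6629, -579/6629, -70256/6629]
P' = (I − K·H)·P̄ = [155376/6629 1026/6629 153278/6629; 1026/6629 4785/6629 -2052/6629; 153278/6629 -2052/6629 157474/6629]

x' = [-64307/6629, -579/6629, -70256/6629]
P' = [155376/6629 1026/6629 153278/6629; 1026/6629 4785/6629 -2052/6629; 153278/6629 -2052/6629 157474/6629]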